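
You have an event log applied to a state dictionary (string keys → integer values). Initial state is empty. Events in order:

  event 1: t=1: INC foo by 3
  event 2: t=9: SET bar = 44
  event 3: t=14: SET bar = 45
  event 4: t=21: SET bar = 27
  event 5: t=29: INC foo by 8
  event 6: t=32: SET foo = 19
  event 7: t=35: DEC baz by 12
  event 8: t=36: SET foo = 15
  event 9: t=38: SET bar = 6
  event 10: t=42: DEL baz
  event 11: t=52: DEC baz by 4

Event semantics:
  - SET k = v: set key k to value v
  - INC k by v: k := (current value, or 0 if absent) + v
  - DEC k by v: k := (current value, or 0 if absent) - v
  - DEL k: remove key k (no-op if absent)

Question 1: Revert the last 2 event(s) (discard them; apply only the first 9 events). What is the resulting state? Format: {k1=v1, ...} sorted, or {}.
Answer: {bar=6, baz=-12, foo=15}

Derivation:
Keep first 9 events (discard last 2):
  after event 1 (t=1: INC foo by 3): {foo=3}
  after event 2 (t=9: SET bar = 44): {bar=44, foo=3}
  after event 3 (t=14: SET bar = 45): {bar=45, foo=3}
  after event 4 (t=21: SET bar = 27): {bar=27, foo=3}
  after event 5 (t=29: INC foo by 8): {bar=27, foo=11}
  after event 6 (t=32: SET foo = 19): {bar=27, foo=19}
  after event 7 (t=35: DEC baz by 12): {bar=27, baz=-12, foo=19}
  after event 8 (t=36: SET foo = 15): {bar=27, baz=-12, foo=15}
  after event 9 (t=38: SET bar = 6): {bar=6, baz=-12, foo=15}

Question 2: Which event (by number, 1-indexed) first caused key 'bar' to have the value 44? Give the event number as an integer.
Answer: 2

Derivation:
Looking for first event where bar becomes 44:
  event 2: bar (absent) -> 44  <-- first match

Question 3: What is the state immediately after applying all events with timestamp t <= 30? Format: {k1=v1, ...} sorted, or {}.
Answer: {bar=27, foo=11}

Derivation:
Apply events with t <= 30 (5 events):
  after event 1 (t=1: INC foo by 3): {foo=3}
  after event 2 (t=9: SET bar = 44): {bar=44, foo=3}
  after event 3 (t=14: SET bar = 45): {bar=45, foo=3}
  after event 4 (t=21: SET bar = 27): {bar=27, foo=3}
  after event 5 (t=29: INC foo by 8): {bar=27, foo=11}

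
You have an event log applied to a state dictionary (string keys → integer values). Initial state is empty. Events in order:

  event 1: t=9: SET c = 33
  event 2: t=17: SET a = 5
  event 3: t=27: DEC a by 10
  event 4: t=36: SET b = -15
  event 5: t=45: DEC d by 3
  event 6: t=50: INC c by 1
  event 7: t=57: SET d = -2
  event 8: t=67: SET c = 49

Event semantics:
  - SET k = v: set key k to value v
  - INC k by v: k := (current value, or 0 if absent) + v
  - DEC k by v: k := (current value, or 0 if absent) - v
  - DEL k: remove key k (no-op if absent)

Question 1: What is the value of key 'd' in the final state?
Track key 'd' through all 8 events:
  event 1 (t=9: SET c = 33): d unchanged
  event 2 (t=17: SET a = 5): d unchanged
  event 3 (t=27: DEC a by 10): d unchanged
  event 4 (t=36: SET b = -15): d unchanged
  event 5 (t=45: DEC d by 3): d (absent) -> -3
  event 6 (t=50: INC c by 1): d unchanged
  event 7 (t=57: SET d = -2): d -3 -> -2
  event 8 (t=67: SET c = 49): d unchanged
Final: d = -2

Answer: -2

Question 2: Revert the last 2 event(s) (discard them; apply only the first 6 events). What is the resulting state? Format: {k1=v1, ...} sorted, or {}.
Keep first 6 events (discard last 2):
  after event 1 (t=9: SET c = 33): {c=33}
  after event 2 (t=17: SET a = 5): {a=5, c=33}
  after event 3 (t=27: DEC a by 10): {a=-5, c=33}
  after event 4 (t=36: SET b = -15): {a=-5, b=-15, c=33}
  after event 5 (t=45: DEC d by 3): {a=-5, b=-15, c=33, d=-3}
  after event 6 (t=50: INC c by 1): {a=-5, b=-15, c=34, d=-3}

Answer: {a=-5, b=-15, c=34, d=-3}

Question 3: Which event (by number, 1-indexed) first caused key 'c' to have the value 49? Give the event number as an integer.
Looking for first event where c becomes 49:
  event 1: c = 33
  event 2: c = 33
  event 3: c = 33
  event 4: c = 33
  event 5: c = 33
  event 6: c = 34
  event 7: c = 34
  event 8: c 34 -> 49  <-- first match

Answer: 8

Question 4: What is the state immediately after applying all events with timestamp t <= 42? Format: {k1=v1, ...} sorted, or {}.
Answer: {a=-5, b=-15, c=33}

Derivation:
Apply events with t <= 42 (4 events):
  after event 1 (t=9: SET c = 33): {c=33}
  after event 2 (t=17: SET a = 5): {a=5, c=33}
  after event 3 (t=27: DEC a by 10): {a=-5, c=33}
  after event 4 (t=36: SET b = -15): {a=-5, b=-15, c=33}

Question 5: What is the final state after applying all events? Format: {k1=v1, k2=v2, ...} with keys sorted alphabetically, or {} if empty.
Answer: {a=-5, b=-15, c=49, d=-2}

Derivation:
  after event 1 (t=9: SET c = 33): {c=33}
  after event 2 (t=17: SET a = 5): {a=5, c=33}
  after event 3 (t=27: DEC a by 10): {a=-5, c=33}
  after event 4 (t=36: SET b = -15): {a=-5, b=-15, c=33}
  after event 5 (t=45: DEC d by 3): {a=-5, b=-15, c=33, d=-3}
  after event 6 (t=50: INC c by 1): {a=-5, b=-15, c=34, d=-3}
  after event 7 (t=57: SET d = -2): {a=-5, b=-15, c=34, d=-2}
  after event 8 (t=67: SET c = 49): {a=-5, b=-15, c=49, d=-2}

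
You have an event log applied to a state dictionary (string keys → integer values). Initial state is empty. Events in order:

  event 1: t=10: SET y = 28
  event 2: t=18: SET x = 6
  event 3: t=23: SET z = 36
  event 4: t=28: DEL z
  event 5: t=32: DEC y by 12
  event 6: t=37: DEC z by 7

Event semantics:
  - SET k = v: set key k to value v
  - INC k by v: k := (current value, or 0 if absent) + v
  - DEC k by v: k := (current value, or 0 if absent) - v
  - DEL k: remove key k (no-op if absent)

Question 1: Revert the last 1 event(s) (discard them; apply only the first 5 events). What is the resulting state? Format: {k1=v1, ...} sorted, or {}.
Answer: {x=6, y=16}

Derivation:
Keep first 5 events (discard last 1):
  after event 1 (t=10: SET y = 28): {y=28}
  after event 2 (t=18: SET x = 6): {x=6, y=28}
  after event 3 (t=23: SET z = 36): {x=6, y=28, z=36}
  after event 4 (t=28: DEL z): {x=6, y=28}
  after event 5 (t=32: DEC y by 12): {x=6, y=16}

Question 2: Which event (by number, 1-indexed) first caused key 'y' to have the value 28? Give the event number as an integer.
Answer: 1

Derivation:
Looking for first event where y becomes 28:
  event 1: y (absent) -> 28  <-- first match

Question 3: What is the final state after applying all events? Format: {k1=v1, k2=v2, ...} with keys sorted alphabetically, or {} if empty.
  after event 1 (t=10: SET y = 28): {y=28}
  after event 2 (t=18: SET x = 6): {x=6, y=28}
  after event 3 (t=23: SET z = 36): {x=6, y=28, z=36}
  after event 4 (t=28: DEL z): {x=6, y=28}
  after event 5 (t=32: DEC y by 12): {x=6, y=16}
  after event 6 (t=37: DEC z by 7): {x=6, y=16, z=-7}

Answer: {x=6, y=16, z=-7}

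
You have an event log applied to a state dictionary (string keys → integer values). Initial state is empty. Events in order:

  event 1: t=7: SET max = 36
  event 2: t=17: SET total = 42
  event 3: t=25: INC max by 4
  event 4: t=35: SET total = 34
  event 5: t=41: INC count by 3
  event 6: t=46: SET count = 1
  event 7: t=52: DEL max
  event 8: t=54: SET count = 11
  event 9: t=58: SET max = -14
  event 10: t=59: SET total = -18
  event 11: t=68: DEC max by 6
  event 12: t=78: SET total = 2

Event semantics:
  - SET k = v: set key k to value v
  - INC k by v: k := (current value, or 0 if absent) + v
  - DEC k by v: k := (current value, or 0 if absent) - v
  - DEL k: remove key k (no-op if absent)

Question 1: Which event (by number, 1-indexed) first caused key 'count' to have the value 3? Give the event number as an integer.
Looking for first event where count becomes 3:
  event 5: count (absent) -> 3  <-- first match

Answer: 5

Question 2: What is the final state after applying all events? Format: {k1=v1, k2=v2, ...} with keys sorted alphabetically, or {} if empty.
Answer: {count=11, max=-20, total=2}

Derivation:
  after event 1 (t=7: SET max = 36): {max=36}
  after event 2 (t=17: SET total = 42): {max=36, total=42}
  after event 3 (t=25: INC max by 4): {max=40, total=42}
  after event 4 (t=35: SET total = 34): {max=40, total=34}
  after event 5 (t=41: INC count by 3): {count=3, max=40, total=34}
  after event 6 (t=46: SET count = 1): {count=1, max=40, total=34}
  after event 7 (t=52: DEL max): {count=1, total=34}
  after event 8 (t=54: SET count = 11): {count=11, total=34}
  after event 9 (t=58: SET max = -14): {count=11, max=-14, total=34}
  after event 10 (t=59: SET total = -18): {count=11, max=-14, total=-18}
  after event 11 (t=68: DEC max by 6): {count=11, max=-20, total=-18}
  after event 12 (t=78: SET total = 2): {count=11, max=-20, total=2}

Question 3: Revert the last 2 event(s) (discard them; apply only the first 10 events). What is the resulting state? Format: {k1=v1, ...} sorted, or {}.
Answer: {count=11, max=-14, total=-18}

Derivation:
Keep first 10 events (discard last 2):
  after event 1 (t=7: SET max = 36): {max=36}
  after event 2 (t=17: SET total = 42): {max=36, total=42}
  after event 3 (t=25: INC max by 4): {max=40, total=42}
  after event 4 (t=35: SET total = 34): {max=40, total=34}
  after event 5 (t=41: INC count by 3): {count=3, max=40, total=34}
  after event 6 (t=46: SET count = 1): {count=1, max=40, total=34}
  after event 7 (t=52: DEL max): {count=1, total=34}
  after event 8 (t=54: SET count = 11): {count=11, total=34}
  after event 9 (t=58: SET max = -14): {count=11, max=-14, total=34}
  after event 10 (t=59: SET total = -18): {count=11, max=-14, total=-18}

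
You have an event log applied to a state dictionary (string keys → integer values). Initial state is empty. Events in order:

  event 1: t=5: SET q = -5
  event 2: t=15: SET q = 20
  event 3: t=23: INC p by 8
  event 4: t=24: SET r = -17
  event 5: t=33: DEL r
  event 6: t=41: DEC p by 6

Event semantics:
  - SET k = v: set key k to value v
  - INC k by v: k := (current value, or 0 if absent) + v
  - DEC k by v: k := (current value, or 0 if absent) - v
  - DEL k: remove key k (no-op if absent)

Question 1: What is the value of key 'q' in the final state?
Answer: 20

Derivation:
Track key 'q' through all 6 events:
  event 1 (t=5: SET q = -5): q (absent) -> -5
  event 2 (t=15: SET q = 20): q -5 -> 20
  event 3 (t=23: INC p by 8): q unchanged
  event 4 (t=24: SET r = -17): q unchanged
  event 5 (t=33: DEL r): q unchanged
  event 6 (t=41: DEC p by 6): q unchanged
Final: q = 20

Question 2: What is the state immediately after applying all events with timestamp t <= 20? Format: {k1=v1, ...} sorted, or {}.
Answer: {q=20}

Derivation:
Apply events with t <= 20 (2 events):
  after event 1 (t=5: SET q = -5): {q=-5}
  after event 2 (t=15: SET q = 20): {q=20}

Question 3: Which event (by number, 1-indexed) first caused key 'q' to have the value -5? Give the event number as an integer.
Looking for first event where q becomes -5:
  event 1: q (absent) -> -5  <-- first match

Answer: 1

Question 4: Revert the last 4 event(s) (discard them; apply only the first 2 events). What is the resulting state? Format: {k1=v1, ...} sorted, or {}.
Keep first 2 events (discard last 4):
  after event 1 (t=5: SET q = -5): {q=-5}
  after event 2 (t=15: SET q = 20): {q=20}

Answer: {q=20}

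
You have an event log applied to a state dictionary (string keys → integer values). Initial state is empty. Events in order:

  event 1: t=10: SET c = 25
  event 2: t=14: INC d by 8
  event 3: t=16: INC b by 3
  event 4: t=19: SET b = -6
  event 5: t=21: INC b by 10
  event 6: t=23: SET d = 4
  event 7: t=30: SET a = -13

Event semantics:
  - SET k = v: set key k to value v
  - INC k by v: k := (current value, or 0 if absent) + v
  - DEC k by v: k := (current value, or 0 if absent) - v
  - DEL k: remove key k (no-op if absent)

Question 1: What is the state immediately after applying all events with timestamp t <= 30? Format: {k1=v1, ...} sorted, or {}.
Apply events with t <= 30 (7 events):
  after event 1 (t=10: SET c = 25): {c=25}
  after event 2 (t=14: INC d by 8): {c=25, d=8}
  after event 3 (t=16: INC b by 3): {b=3, c=25, d=8}
  after event 4 (t=19: SET b = -6): {b=-6, c=25, d=8}
  after event 5 (t=21: INC b by 10): {b=4, c=25, d=8}
  after event 6 (t=23: SET d = 4): {b=4, c=25, d=4}
  after event 7 (t=30: SET a = -13): {a=-13, b=4, c=25, d=4}

Answer: {a=-13, b=4, c=25, d=4}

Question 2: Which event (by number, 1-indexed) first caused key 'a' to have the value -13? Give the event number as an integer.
Looking for first event where a becomes -13:
  event 7: a (absent) -> -13  <-- first match

Answer: 7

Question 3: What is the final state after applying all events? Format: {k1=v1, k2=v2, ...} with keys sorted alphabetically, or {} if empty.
  after event 1 (t=10: SET c = 25): {c=25}
  after event 2 (t=14: INC d by 8): {c=25, d=8}
  after event 3 (t=16: INC b by 3): {b=3, c=25, d=8}
  after event 4 (t=19: SET b = -6): {b=-6, c=25, d=8}
  after event 5 (t=21: INC b by 10): {b=4, c=25, d=8}
  after event 6 (t=23: SET d = 4): {b=4, c=25, d=4}
  after event 7 (t=30: SET a = -13): {a=-13, b=4, c=25, d=4}

Answer: {a=-13, b=4, c=25, d=4}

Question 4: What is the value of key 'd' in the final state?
Track key 'd' through all 7 events:
  event 1 (t=10: SET c = 25): d unchanged
  event 2 (t=14: INC d by 8): d (absent) -> 8
  event 3 (t=16: INC b by 3): d unchanged
  event 4 (t=19: SET b = -6): d unchanged
  event 5 (t=21: INC b by 10): d unchanged
  event 6 (t=23: SET d = 4): d 8 -> 4
  event 7 (t=30: SET a = -13): d unchanged
Final: d = 4

Answer: 4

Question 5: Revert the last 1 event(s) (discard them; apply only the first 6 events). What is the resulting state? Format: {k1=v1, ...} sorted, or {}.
Keep first 6 events (discard last 1):
  after event 1 (t=10: SET c = 25): {c=25}
  after event 2 (t=14: INC d by 8): {c=25, d=8}
  after event 3 (t=16: INC b by 3): {b=3, c=25, d=8}
  after event 4 (t=19: SET b = -6): {b=-6, c=25, d=8}
  after event 5 (t=21: INC b by 10): {b=4, c=25, d=8}
  after event 6 (t=23: SET d = 4): {b=4, c=25, d=4}

Answer: {b=4, c=25, d=4}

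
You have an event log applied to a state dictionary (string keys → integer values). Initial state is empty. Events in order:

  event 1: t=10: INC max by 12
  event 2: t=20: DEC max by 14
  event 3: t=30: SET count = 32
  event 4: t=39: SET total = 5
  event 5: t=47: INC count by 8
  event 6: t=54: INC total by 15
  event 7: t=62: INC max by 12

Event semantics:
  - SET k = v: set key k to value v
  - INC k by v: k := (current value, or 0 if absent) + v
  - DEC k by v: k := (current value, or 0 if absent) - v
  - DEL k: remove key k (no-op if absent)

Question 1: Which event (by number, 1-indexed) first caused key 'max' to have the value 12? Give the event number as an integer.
Answer: 1

Derivation:
Looking for first event where max becomes 12:
  event 1: max (absent) -> 12  <-- first match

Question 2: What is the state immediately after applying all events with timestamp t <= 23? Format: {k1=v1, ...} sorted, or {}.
Answer: {max=-2}

Derivation:
Apply events with t <= 23 (2 events):
  after event 1 (t=10: INC max by 12): {max=12}
  after event 2 (t=20: DEC max by 14): {max=-2}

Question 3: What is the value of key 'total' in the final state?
Track key 'total' through all 7 events:
  event 1 (t=10: INC max by 12): total unchanged
  event 2 (t=20: DEC max by 14): total unchanged
  event 3 (t=30: SET count = 32): total unchanged
  event 4 (t=39: SET total = 5): total (absent) -> 5
  event 5 (t=47: INC count by 8): total unchanged
  event 6 (t=54: INC total by 15): total 5 -> 20
  event 7 (t=62: INC max by 12): total unchanged
Final: total = 20

Answer: 20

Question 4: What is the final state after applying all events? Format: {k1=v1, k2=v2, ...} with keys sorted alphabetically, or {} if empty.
Answer: {count=40, max=10, total=20}

Derivation:
  after event 1 (t=10: INC max by 12): {max=12}
  after event 2 (t=20: DEC max by 14): {max=-2}
  after event 3 (t=30: SET count = 32): {count=32, max=-2}
  after event 4 (t=39: SET total = 5): {count=32, max=-2, total=5}
  after event 5 (t=47: INC count by 8): {count=40, max=-2, total=5}
  after event 6 (t=54: INC total by 15): {count=40, max=-2, total=20}
  after event 7 (t=62: INC max by 12): {count=40, max=10, total=20}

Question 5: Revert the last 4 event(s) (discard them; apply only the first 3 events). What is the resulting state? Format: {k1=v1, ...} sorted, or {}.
Keep first 3 events (discard last 4):
  after event 1 (t=10: INC max by 12): {max=12}
  after event 2 (t=20: DEC max by 14): {max=-2}
  after event 3 (t=30: SET count = 32): {count=32, max=-2}

Answer: {count=32, max=-2}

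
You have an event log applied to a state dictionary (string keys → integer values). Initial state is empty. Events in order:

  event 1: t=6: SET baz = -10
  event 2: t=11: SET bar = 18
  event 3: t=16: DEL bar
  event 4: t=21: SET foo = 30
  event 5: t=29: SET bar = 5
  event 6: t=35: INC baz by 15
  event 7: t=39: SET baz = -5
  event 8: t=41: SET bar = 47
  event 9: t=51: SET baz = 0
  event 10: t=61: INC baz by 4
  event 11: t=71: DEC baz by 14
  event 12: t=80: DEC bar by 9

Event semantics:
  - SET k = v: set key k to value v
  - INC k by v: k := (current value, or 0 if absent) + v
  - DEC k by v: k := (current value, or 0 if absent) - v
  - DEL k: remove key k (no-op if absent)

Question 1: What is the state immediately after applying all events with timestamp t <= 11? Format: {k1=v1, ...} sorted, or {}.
Answer: {bar=18, baz=-10}

Derivation:
Apply events with t <= 11 (2 events):
  after event 1 (t=6: SET baz = -10): {baz=-10}
  after event 2 (t=11: SET bar = 18): {bar=18, baz=-10}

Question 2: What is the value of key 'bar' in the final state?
Answer: 38

Derivation:
Track key 'bar' through all 12 events:
  event 1 (t=6: SET baz = -10): bar unchanged
  event 2 (t=11: SET bar = 18): bar (absent) -> 18
  event 3 (t=16: DEL bar): bar 18 -> (absent)
  event 4 (t=21: SET foo = 30): bar unchanged
  event 5 (t=29: SET bar = 5): bar (absent) -> 5
  event 6 (t=35: INC baz by 15): bar unchanged
  event 7 (t=39: SET baz = -5): bar unchanged
  event 8 (t=41: SET bar = 47): bar 5 -> 47
  event 9 (t=51: SET baz = 0): bar unchanged
  event 10 (t=61: INC baz by 4): bar unchanged
  event 11 (t=71: DEC baz by 14): bar unchanged
  event 12 (t=80: DEC bar by 9): bar 47 -> 38
Final: bar = 38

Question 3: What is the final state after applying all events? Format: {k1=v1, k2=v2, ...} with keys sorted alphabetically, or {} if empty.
Answer: {bar=38, baz=-10, foo=30}

Derivation:
  after event 1 (t=6: SET baz = -10): {baz=-10}
  after event 2 (t=11: SET bar = 18): {bar=18, baz=-10}
  after event 3 (t=16: DEL bar): {baz=-10}
  after event 4 (t=21: SET foo = 30): {baz=-10, foo=30}
  after event 5 (t=29: SET bar = 5): {bar=5, baz=-10, foo=30}
  after event 6 (t=35: INC baz by 15): {bar=5, baz=5, foo=30}
  after event 7 (t=39: SET baz = -5): {bar=5, baz=-5, foo=30}
  after event 8 (t=41: SET bar = 47): {bar=47, baz=-5, foo=30}
  after event 9 (t=51: SET baz = 0): {bar=47, baz=0, foo=30}
  after event 10 (t=61: INC baz by 4): {bar=47, baz=4, foo=30}
  after event 11 (t=71: DEC baz by 14): {bar=47, baz=-10, foo=30}
  after event 12 (t=80: DEC bar by 9): {bar=38, baz=-10, foo=30}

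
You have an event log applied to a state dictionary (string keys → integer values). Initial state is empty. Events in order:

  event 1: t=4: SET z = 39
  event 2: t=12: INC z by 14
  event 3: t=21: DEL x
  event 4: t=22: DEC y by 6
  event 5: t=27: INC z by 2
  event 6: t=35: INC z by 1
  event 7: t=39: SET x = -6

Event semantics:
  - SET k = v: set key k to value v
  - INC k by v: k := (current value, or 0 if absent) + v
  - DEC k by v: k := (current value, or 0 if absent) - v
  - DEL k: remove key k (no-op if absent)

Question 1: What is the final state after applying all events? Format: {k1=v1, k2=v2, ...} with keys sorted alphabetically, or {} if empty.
  after event 1 (t=4: SET z = 39): {z=39}
  after event 2 (t=12: INC z by 14): {z=53}
  after event 3 (t=21: DEL x): {z=53}
  after event 4 (t=22: DEC y by 6): {y=-6, z=53}
  after event 5 (t=27: INC z by 2): {y=-6, z=55}
  after event 6 (t=35: INC z by 1): {y=-6, z=56}
  after event 7 (t=39: SET x = -6): {x=-6, y=-6, z=56}

Answer: {x=-6, y=-6, z=56}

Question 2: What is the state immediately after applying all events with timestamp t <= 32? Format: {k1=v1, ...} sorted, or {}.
Apply events with t <= 32 (5 events):
  after event 1 (t=4: SET z = 39): {z=39}
  after event 2 (t=12: INC z by 14): {z=53}
  after event 3 (t=21: DEL x): {z=53}
  after event 4 (t=22: DEC y by 6): {y=-6, z=53}
  after event 5 (t=27: INC z by 2): {y=-6, z=55}

Answer: {y=-6, z=55}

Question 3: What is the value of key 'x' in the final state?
Track key 'x' through all 7 events:
  event 1 (t=4: SET z = 39): x unchanged
  event 2 (t=12: INC z by 14): x unchanged
  event 3 (t=21: DEL x): x (absent) -> (absent)
  event 4 (t=22: DEC y by 6): x unchanged
  event 5 (t=27: INC z by 2): x unchanged
  event 6 (t=35: INC z by 1): x unchanged
  event 7 (t=39: SET x = -6): x (absent) -> -6
Final: x = -6

Answer: -6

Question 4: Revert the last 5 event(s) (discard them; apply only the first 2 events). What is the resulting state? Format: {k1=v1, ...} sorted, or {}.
Keep first 2 events (discard last 5):
  after event 1 (t=4: SET z = 39): {z=39}
  after event 2 (t=12: INC z by 14): {z=53}

Answer: {z=53}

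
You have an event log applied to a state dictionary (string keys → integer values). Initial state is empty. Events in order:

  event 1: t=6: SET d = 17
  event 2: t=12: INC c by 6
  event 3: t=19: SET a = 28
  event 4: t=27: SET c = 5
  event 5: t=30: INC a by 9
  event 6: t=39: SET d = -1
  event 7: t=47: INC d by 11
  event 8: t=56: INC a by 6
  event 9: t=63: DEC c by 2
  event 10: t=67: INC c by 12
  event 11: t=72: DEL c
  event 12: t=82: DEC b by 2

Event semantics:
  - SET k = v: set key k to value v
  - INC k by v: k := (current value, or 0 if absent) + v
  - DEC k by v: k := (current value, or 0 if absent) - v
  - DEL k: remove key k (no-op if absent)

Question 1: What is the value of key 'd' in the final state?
Track key 'd' through all 12 events:
  event 1 (t=6: SET d = 17): d (absent) -> 17
  event 2 (t=12: INC c by 6): d unchanged
  event 3 (t=19: SET a = 28): d unchanged
  event 4 (t=27: SET c = 5): d unchanged
  event 5 (t=30: INC a by 9): d unchanged
  event 6 (t=39: SET d = -1): d 17 -> -1
  event 7 (t=47: INC d by 11): d -1 -> 10
  event 8 (t=56: INC a by 6): d unchanged
  event 9 (t=63: DEC c by 2): d unchanged
  event 10 (t=67: INC c by 12): d unchanged
  event 11 (t=72: DEL c): d unchanged
  event 12 (t=82: DEC b by 2): d unchanged
Final: d = 10

Answer: 10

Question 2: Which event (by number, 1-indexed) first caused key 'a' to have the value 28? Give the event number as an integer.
Looking for first event where a becomes 28:
  event 3: a (absent) -> 28  <-- first match

Answer: 3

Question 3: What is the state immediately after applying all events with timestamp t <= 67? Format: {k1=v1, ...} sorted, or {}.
Answer: {a=43, c=15, d=10}

Derivation:
Apply events with t <= 67 (10 events):
  after event 1 (t=6: SET d = 17): {d=17}
  after event 2 (t=12: INC c by 6): {c=6, d=17}
  after event 3 (t=19: SET a = 28): {a=28, c=6, d=17}
  after event 4 (t=27: SET c = 5): {a=28, c=5, d=17}
  after event 5 (t=30: INC a by 9): {a=37, c=5, d=17}
  after event 6 (t=39: SET d = -1): {a=37, c=5, d=-1}
  after event 7 (t=47: INC d by 11): {a=37, c=5, d=10}
  after event 8 (t=56: INC a by 6): {a=43, c=5, d=10}
  after event 9 (t=63: DEC c by 2): {a=43, c=3, d=10}
  after event 10 (t=67: INC c by 12): {a=43, c=15, d=10}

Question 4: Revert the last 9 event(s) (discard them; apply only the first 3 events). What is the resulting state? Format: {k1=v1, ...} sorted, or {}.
Answer: {a=28, c=6, d=17}

Derivation:
Keep first 3 events (discard last 9):
  after event 1 (t=6: SET d = 17): {d=17}
  after event 2 (t=12: INC c by 6): {c=6, d=17}
  after event 3 (t=19: SET a = 28): {a=28, c=6, d=17}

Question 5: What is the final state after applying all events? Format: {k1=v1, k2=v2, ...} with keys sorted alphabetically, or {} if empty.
  after event 1 (t=6: SET d = 17): {d=17}
  after event 2 (t=12: INC c by 6): {c=6, d=17}
  after event 3 (t=19: SET a = 28): {a=28, c=6, d=17}
  after event 4 (t=27: SET c = 5): {a=28, c=5, d=17}
  after event 5 (t=30: INC a by 9): {a=37, c=5, d=17}
  after event 6 (t=39: SET d = -1): {a=37, c=5, d=-1}
  after event 7 (t=47: INC d by 11): {a=37, c=5, d=10}
  after event 8 (t=56: INC a by 6): {a=43, c=5, d=10}
  after event 9 (t=63: DEC c by 2): {a=43, c=3, d=10}
  after event 10 (t=67: INC c by 12): {a=43, c=15, d=10}
  after event 11 (t=72: DEL c): {a=43, d=10}
  after event 12 (t=82: DEC b by 2): {a=43, b=-2, d=10}

Answer: {a=43, b=-2, d=10}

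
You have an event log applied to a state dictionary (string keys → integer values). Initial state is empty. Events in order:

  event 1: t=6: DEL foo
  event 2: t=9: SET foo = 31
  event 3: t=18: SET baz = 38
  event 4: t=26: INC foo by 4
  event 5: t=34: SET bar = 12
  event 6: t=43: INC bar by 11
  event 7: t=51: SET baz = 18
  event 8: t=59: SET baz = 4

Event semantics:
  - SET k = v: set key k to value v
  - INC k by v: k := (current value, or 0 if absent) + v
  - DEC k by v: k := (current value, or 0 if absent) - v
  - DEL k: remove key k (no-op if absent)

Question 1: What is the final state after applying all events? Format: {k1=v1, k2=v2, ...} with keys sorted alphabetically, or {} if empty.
  after event 1 (t=6: DEL foo): {}
  after event 2 (t=9: SET foo = 31): {foo=31}
  after event 3 (t=18: SET baz = 38): {baz=38, foo=31}
  after event 4 (t=26: INC foo by 4): {baz=38, foo=35}
  after event 5 (t=34: SET bar = 12): {bar=12, baz=38, foo=35}
  after event 6 (t=43: INC bar by 11): {bar=23, baz=38, foo=35}
  after event 7 (t=51: SET baz = 18): {bar=23, baz=18, foo=35}
  after event 8 (t=59: SET baz = 4): {bar=23, baz=4, foo=35}

Answer: {bar=23, baz=4, foo=35}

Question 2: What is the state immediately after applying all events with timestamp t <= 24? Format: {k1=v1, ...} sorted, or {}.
Apply events with t <= 24 (3 events):
  after event 1 (t=6: DEL foo): {}
  after event 2 (t=9: SET foo = 31): {foo=31}
  after event 3 (t=18: SET baz = 38): {baz=38, foo=31}

Answer: {baz=38, foo=31}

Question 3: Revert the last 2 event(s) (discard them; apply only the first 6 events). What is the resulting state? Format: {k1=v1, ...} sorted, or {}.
Keep first 6 events (discard last 2):
  after event 1 (t=6: DEL foo): {}
  after event 2 (t=9: SET foo = 31): {foo=31}
  after event 3 (t=18: SET baz = 38): {baz=38, foo=31}
  after event 4 (t=26: INC foo by 4): {baz=38, foo=35}
  after event 5 (t=34: SET bar = 12): {bar=12, baz=38, foo=35}
  after event 6 (t=43: INC bar by 11): {bar=23, baz=38, foo=35}

Answer: {bar=23, baz=38, foo=35}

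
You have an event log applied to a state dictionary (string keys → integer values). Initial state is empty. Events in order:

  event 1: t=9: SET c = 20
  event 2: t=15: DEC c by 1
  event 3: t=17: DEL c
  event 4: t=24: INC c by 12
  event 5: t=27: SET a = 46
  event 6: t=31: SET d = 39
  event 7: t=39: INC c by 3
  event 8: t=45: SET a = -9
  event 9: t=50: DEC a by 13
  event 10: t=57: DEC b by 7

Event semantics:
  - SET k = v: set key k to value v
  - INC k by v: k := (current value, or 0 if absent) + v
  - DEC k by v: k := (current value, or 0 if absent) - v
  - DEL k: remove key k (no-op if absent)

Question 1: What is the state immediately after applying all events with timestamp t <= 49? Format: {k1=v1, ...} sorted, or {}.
Answer: {a=-9, c=15, d=39}

Derivation:
Apply events with t <= 49 (8 events):
  after event 1 (t=9: SET c = 20): {c=20}
  after event 2 (t=15: DEC c by 1): {c=19}
  after event 3 (t=17: DEL c): {}
  after event 4 (t=24: INC c by 12): {c=12}
  after event 5 (t=27: SET a = 46): {a=46, c=12}
  after event 6 (t=31: SET d = 39): {a=46, c=12, d=39}
  after event 7 (t=39: INC c by 3): {a=46, c=15, d=39}
  after event 8 (t=45: SET a = -9): {a=-9, c=15, d=39}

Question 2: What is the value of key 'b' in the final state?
Track key 'b' through all 10 events:
  event 1 (t=9: SET c = 20): b unchanged
  event 2 (t=15: DEC c by 1): b unchanged
  event 3 (t=17: DEL c): b unchanged
  event 4 (t=24: INC c by 12): b unchanged
  event 5 (t=27: SET a = 46): b unchanged
  event 6 (t=31: SET d = 39): b unchanged
  event 7 (t=39: INC c by 3): b unchanged
  event 8 (t=45: SET a = -9): b unchanged
  event 9 (t=50: DEC a by 13): b unchanged
  event 10 (t=57: DEC b by 7): b (absent) -> -7
Final: b = -7

Answer: -7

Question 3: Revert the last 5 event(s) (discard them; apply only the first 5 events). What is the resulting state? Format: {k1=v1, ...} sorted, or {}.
Keep first 5 events (discard last 5):
  after event 1 (t=9: SET c = 20): {c=20}
  after event 2 (t=15: DEC c by 1): {c=19}
  after event 3 (t=17: DEL c): {}
  after event 4 (t=24: INC c by 12): {c=12}
  after event 5 (t=27: SET a = 46): {a=46, c=12}

Answer: {a=46, c=12}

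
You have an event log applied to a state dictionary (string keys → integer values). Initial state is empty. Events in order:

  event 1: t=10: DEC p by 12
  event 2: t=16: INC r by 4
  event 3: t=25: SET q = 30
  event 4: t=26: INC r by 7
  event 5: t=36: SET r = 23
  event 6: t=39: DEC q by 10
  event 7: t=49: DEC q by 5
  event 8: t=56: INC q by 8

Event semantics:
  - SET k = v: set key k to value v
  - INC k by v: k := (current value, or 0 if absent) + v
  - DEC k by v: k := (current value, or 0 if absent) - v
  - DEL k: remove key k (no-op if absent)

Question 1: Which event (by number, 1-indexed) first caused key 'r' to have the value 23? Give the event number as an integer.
Answer: 5

Derivation:
Looking for first event where r becomes 23:
  event 2: r = 4
  event 3: r = 4
  event 4: r = 11
  event 5: r 11 -> 23  <-- first match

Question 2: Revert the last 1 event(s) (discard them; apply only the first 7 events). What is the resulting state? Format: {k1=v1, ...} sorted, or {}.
Keep first 7 events (discard last 1):
  after event 1 (t=10: DEC p by 12): {p=-12}
  after event 2 (t=16: INC r by 4): {p=-12, r=4}
  after event 3 (t=25: SET q = 30): {p=-12, q=30, r=4}
  after event 4 (t=26: INC r by 7): {p=-12, q=30, r=11}
  after event 5 (t=36: SET r = 23): {p=-12, q=30, r=23}
  after event 6 (t=39: DEC q by 10): {p=-12, q=20, r=23}
  after event 7 (t=49: DEC q by 5): {p=-12, q=15, r=23}

Answer: {p=-12, q=15, r=23}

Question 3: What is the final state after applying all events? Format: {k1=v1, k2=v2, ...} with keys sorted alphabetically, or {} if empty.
Answer: {p=-12, q=23, r=23}

Derivation:
  after event 1 (t=10: DEC p by 12): {p=-12}
  after event 2 (t=16: INC r by 4): {p=-12, r=4}
  after event 3 (t=25: SET q = 30): {p=-12, q=30, r=4}
  after event 4 (t=26: INC r by 7): {p=-12, q=30, r=11}
  after event 5 (t=36: SET r = 23): {p=-12, q=30, r=23}
  after event 6 (t=39: DEC q by 10): {p=-12, q=20, r=23}
  after event 7 (t=49: DEC q by 5): {p=-12, q=15, r=23}
  after event 8 (t=56: INC q by 8): {p=-12, q=23, r=23}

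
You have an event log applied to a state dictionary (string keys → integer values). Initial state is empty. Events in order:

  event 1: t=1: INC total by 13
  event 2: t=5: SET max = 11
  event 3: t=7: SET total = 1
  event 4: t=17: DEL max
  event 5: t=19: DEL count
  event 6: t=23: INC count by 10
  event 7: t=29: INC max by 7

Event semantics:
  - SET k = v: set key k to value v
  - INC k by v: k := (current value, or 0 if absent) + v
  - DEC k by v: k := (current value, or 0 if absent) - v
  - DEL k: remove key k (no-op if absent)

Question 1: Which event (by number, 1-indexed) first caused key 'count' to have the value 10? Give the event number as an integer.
Looking for first event where count becomes 10:
  event 6: count (absent) -> 10  <-- first match

Answer: 6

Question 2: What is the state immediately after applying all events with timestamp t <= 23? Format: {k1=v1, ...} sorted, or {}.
Apply events with t <= 23 (6 events):
  after event 1 (t=1: INC total by 13): {total=13}
  after event 2 (t=5: SET max = 11): {max=11, total=13}
  after event 3 (t=7: SET total = 1): {max=11, total=1}
  after event 4 (t=17: DEL max): {total=1}
  after event 5 (t=19: DEL count): {total=1}
  after event 6 (t=23: INC count by 10): {count=10, total=1}

Answer: {count=10, total=1}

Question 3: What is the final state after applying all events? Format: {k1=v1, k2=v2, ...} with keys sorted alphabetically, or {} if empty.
Answer: {count=10, max=7, total=1}

Derivation:
  after event 1 (t=1: INC total by 13): {total=13}
  after event 2 (t=5: SET max = 11): {max=11, total=13}
  after event 3 (t=7: SET total = 1): {max=11, total=1}
  after event 4 (t=17: DEL max): {total=1}
  after event 5 (t=19: DEL count): {total=1}
  after event 6 (t=23: INC count by 10): {count=10, total=1}
  after event 7 (t=29: INC max by 7): {count=10, max=7, total=1}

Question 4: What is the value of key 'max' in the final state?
Answer: 7

Derivation:
Track key 'max' through all 7 events:
  event 1 (t=1: INC total by 13): max unchanged
  event 2 (t=5: SET max = 11): max (absent) -> 11
  event 3 (t=7: SET total = 1): max unchanged
  event 4 (t=17: DEL max): max 11 -> (absent)
  event 5 (t=19: DEL count): max unchanged
  event 6 (t=23: INC count by 10): max unchanged
  event 7 (t=29: INC max by 7): max (absent) -> 7
Final: max = 7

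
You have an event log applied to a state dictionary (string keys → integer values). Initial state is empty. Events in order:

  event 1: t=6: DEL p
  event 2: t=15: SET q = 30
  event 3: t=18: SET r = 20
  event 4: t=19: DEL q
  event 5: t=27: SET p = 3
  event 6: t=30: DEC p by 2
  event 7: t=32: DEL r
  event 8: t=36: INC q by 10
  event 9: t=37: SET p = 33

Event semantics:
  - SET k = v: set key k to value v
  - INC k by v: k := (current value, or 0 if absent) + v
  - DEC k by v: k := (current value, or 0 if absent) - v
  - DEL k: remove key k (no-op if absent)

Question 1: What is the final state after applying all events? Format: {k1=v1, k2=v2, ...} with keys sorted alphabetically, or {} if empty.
  after event 1 (t=6: DEL p): {}
  after event 2 (t=15: SET q = 30): {q=30}
  after event 3 (t=18: SET r = 20): {q=30, r=20}
  after event 4 (t=19: DEL q): {r=20}
  after event 5 (t=27: SET p = 3): {p=3, r=20}
  after event 6 (t=30: DEC p by 2): {p=1, r=20}
  after event 7 (t=32: DEL r): {p=1}
  after event 8 (t=36: INC q by 10): {p=1, q=10}
  after event 9 (t=37: SET p = 33): {p=33, q=10}

Answer: {p=33, q=10}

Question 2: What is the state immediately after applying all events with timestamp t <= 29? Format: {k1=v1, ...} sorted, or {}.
Apply events with t <= 29 (5 events):
  after event 1 (t=6: DEL p): {}
  after event 2 (t=15: SET q = 30): {q=30}
  after event 3 (t=18: SET r = 20): {q=30, r=20}
  after event 4 (t=19: DEL q): {r=20}
  after event 5 (t=27: SET p = 3): {p=3, r=20}

Answer: {p=3, r=20}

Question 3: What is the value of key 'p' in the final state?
Track key 'p' through all 9 events:
  event 1 (t=6: DEL p): p (absent) -> (absent)
  event 2 (t=15: SET q = 30): p unchanged
  event 3 (t=18: SET r = 20): p unchanged
  event 4 (t=19: DEL q): p unchanged
  event 5 (t=27: SET p = 3): p (absent) -> 3
  event 6 (t=30: DEC p by 2): p 3 -> 1
  event 7 (t=32: DEL r): p unchanged
  event 8 (t=36: INC q by 10): p unchanged
  event 9 (t=37: SET p = 33): p 1 -> 33
Final: p = 33

Answer: 33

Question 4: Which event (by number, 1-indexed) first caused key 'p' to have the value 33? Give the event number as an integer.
Answer: 9

Derivation:
Looking for first event where p becomes 33:
  event 5: p = 3
  event 6: p = 1
  event 7: p = 1
  event 8: p = 1
  event 9: p 1 -> 33  <-- first match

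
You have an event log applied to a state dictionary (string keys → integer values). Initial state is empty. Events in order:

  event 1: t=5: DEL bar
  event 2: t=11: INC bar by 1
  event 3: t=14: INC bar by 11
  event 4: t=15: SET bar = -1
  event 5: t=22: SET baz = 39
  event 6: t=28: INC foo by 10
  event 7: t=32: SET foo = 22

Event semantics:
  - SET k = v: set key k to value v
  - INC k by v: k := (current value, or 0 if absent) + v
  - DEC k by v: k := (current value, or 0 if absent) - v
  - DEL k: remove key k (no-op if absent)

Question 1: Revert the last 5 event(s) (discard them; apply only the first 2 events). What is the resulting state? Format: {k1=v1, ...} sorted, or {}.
Keep first 2 events (discard last 5):
  after event 1 (t=5: DEL bar): {}
  after event 2 (t=11: INC bar by 1): {bar=1}

Answer: {bar=1}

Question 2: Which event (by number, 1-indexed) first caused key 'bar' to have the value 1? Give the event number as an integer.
Answer: 2

Derivation:
Looking for first event where bar becomes 1:
  event 2: bar (absent) -> 1  <-- first match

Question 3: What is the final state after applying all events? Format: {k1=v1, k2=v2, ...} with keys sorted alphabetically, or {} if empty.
Answer: {bar=-1, baz=39, foo=22}

Derivation:
  after event 1 (t=5: DEL bar): {}
  after event 2 (t=11: INC bar by 1): {bar=1}
  after event 3 (t=14: INC bar by 11): {bar=12}
  after event 4 (t=15: SET bar = -1): {bar=-1}
  after event 5 (t=22: SET baz = 39): {bar=-1, baz=39}
  after event 6 (t=28: INC foo by 10): {bar=-1, baz=39, foo=10}
  after event 7 (t=32: SET foo = 22): {bar=-1, baz=39, foo=22}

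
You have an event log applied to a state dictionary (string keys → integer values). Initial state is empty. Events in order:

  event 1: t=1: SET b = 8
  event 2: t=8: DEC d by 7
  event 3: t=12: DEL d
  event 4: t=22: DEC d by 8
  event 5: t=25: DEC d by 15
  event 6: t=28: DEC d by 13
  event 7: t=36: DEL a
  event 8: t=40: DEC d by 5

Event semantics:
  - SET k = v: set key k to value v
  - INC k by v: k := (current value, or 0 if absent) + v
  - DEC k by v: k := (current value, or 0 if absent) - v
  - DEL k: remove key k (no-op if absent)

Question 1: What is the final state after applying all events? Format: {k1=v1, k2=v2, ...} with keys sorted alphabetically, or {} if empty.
Answer: {b=8, d=-41}

Derivation:
  after event 1 (t=1: SET b = 8): {b=8}
  after event 2 (t=8: DEC d by 7): {b=8, d=-7}
  after event 3 (t=12: DEL d): {b=8}
  after event 4 (t=22: DEC d by 8): {b=8, d=-8}
  after event 5 (t=25: DEC d by 15): {b=8, d=-23}
  after event 6 (t=28: DEC d by 13): {b=8, d=-36}
  after event 7 (t=36: DEL a): {b=8, d=-36}
  after event 8 (t=40: DEC d by 5): {b=8, d=-41}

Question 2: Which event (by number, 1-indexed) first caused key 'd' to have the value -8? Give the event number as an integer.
Looking for first event where d becomes -8:
  event 2: d = -7
  event 3: d = (absent)
  event 4: d (absent) -> -8  <-- first match

Answer: 4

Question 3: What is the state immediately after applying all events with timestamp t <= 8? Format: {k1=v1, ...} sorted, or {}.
Answer: {b=8, d=-7}

Derivation:
Apply events with t <= 8 (2 events):
  after event 1 (t=1: SET b = 8): {b=8}
  after event 2 (t=8: DEC d by 7): {b=8, d=-7}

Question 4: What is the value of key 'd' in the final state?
Answer: -41

Derivation:
Track key 'd' through all 8 events:
  event 1 (t=1: SET b = 8): d unchanged
  event 2 (t=8: DEC d by 7): d (absent) -> -7
  event 3 (t=12: DEL d): d -7 -> (absent)
  event 4 (t=22: DEC d by 8): d (absent) -> -8
  event 5 (t=25: DEC d by 15): d -8 -> -23
  event 6 (t=28: DEC d by 13): d -23 -> -36
  event 7 (t=36: DEL a): d unchanged
  event 8 (t=40: DEC d by 5): d -36 -> -41
Final: d = -41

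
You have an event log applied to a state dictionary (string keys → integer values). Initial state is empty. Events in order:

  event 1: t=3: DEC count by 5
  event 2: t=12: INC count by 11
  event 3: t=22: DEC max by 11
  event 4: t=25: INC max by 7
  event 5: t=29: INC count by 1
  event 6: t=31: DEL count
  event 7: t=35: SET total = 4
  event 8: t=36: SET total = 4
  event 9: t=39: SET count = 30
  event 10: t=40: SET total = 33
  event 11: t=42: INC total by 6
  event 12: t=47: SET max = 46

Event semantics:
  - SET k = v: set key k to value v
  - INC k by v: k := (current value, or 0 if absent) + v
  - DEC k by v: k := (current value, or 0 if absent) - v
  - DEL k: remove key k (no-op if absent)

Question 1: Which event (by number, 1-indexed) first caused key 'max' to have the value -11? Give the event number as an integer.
Looking for first event where max becomes -11:
  event 3: max (absent) -> -11  <-- first match

Answer: 3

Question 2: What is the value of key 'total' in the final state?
Track key 'total' through all 12 events:
  event 1 (t=3: DEC count by 5): total unchanged
  event 2 (t=12: INC count by 11): total unchanged
  event 3 (t=22: DEC max by 11): total unchanged
  event 4 (t=25: INC max by 7): total unchanged
  event 5 (t=29: INC count by 1): total unchanged
  event 6 (t=31: DEL count): total unchanged
  event 7 (t=35: SET total = 4): total (absent) -> 4
  event 8 (t=36: SET total = 4): total 4 -> 4
  event 9 (t=39: SET count = 30): total unchanged
  event 10 (t=40: SET total = 33): total 4 -> 33
  event 11 (t=42: INC total by 6): total 33 -> 39
  event 12 (t=47: SET max = 46): total unchanged
Final: total = 39

Answer: 39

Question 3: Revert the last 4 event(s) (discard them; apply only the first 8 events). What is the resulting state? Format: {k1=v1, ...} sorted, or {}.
Answer: {max=-4, total=4}

Derivation:
Keep first 8 events (discard last 4):
  after event 1 (t=3: DEC count by 5): {count=-5}
  after event 2 (t=12: INC count by 11): {count=6}
  after event 3 (t=22: DEC max by 11): {count=6, max=-11}
  after event 4 (t=25: INC max by 7): {count=6, max=-4}
  after event 5 (t=29: INC count by 1): {count=7, max=-4}
  after event 6 (t=31: DEL count): {max=-4}
  after event 7 (t=35: SET total = 4): {max=-4, total=4}
  after event 8 (t=36: SET total = 4): {max=-4, total=4}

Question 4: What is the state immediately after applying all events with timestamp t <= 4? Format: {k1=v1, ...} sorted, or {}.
Answer: {count=-5}

Derivation:
Apply events with t <= 4 (1 events):
  after event 1 (t=3: DEC count by 5): {count=-5}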